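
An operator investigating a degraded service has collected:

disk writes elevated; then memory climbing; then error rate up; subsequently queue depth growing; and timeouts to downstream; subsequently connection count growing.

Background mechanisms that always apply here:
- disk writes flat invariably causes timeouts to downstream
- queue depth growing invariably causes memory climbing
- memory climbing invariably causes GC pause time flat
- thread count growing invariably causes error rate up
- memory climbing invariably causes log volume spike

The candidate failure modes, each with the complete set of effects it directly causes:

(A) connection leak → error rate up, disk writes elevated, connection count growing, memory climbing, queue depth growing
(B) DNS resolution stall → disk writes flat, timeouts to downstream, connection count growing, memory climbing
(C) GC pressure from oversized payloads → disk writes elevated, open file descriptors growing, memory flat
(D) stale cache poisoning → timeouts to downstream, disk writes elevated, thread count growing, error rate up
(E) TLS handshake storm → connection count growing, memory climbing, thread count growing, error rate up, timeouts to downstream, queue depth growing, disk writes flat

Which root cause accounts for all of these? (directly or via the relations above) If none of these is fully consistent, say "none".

Per-candidate check:
(A) connection leak — does not account for timeouts to downstream
(B) DNS resolution stall — disk writes elevated ✗; memory climbing ✓; error rate up ✗; queue depth growing ✗; timeouts to downstream ✓; connection count growing ✓
(C) GC pressure from oversized payloads — disk writes elevated ✓; memory climbing ✗; error rate up ✗; queue depth growing ✗; timeouts to downstream ✗; connection count growing ✗
(D) stale cache poisoning — does not account for memory climbing, queue depth growing, connection count growing
(E) TLS handshake storm — disk writes elevated ✗; memory climbing ✓; error rate up ✓; queue depth growing ✓; timeouts to downstream ✓; connection count growing ✓
No candidate is consistent with all observations.

none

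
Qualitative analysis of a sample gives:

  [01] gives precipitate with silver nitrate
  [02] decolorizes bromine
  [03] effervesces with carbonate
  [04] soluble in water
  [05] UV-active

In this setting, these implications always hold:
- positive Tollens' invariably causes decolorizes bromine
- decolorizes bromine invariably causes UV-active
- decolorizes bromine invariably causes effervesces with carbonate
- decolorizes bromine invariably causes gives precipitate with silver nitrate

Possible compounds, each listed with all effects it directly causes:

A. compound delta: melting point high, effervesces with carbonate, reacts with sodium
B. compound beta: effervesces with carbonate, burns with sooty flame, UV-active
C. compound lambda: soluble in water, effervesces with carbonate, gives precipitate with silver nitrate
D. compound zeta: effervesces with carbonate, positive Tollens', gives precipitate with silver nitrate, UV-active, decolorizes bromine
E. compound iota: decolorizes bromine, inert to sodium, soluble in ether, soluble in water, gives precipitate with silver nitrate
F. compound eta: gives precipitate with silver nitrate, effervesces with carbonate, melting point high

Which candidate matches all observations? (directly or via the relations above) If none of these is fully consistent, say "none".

E

Per-candidate check:
(A) compound delta — does not account for gives precipitate with silver nitrate, decolorizes bromine, soluble in water, UV-active
(B) compound beta — gives precipitate with silver nitrate NO; decolorizes bromine NO; effervesces with carbonate yes; soluble in water NO; UV-active yes
(C) compound lambda — does not account for decolorizes bromine, UV-active
(D) compound zeta — does not account for soluble in water
(E) compound iota — accounts for every observation (effervesces with carbonate through decolorizes bromine → effervesces with carbonate)
(F) compound eta — gives precipitate with silver nitrate yes; decolorizes bromine NO; effervesces with carbonate yes; soluble in water NO; UV-active NO
(E) is the only candidate with no mismatches.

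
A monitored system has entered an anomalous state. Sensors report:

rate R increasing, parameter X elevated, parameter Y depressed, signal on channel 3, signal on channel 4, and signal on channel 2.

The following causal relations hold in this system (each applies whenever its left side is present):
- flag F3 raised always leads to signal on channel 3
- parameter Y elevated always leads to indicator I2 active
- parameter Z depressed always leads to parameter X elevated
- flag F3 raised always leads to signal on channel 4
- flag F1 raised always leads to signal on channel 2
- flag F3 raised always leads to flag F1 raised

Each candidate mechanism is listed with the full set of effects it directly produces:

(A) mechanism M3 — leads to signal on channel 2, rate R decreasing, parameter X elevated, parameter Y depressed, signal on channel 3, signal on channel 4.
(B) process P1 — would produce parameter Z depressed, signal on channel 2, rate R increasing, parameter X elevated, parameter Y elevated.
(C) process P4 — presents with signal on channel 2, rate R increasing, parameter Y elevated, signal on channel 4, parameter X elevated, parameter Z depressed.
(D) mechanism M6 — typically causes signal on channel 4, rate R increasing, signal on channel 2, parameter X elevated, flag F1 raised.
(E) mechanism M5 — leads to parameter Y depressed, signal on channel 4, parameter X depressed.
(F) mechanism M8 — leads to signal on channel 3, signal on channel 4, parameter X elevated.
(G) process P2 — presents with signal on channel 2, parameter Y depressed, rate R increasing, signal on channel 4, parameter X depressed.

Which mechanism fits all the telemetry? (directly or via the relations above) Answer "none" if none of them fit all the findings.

Checking each candidate against the observations:
(A) mechanism M3 — fails on rate R increasing (predicts rate R decreasing, not rate R increasing)
(B) process P1 — rate R increasing match; parameter X elevated match; parameter Y depressed miss; signal on channel 3 miss; signal on channel 4 miss; signal on channel 2 match
(C) process P4 — rate R increasing match; parameter X elevated match; parameter Y depressed miss; signal on channel 3 miss; signal on channel 4 match; signal on channel 2 match
(D) mechanism M6 — does not account for parameter Y depressed, signal on channel 3
(E) mechanism M5 — fails on rate R increasing, parameter X elevated, signal on channel 3, signal on channel 2 (predicts parameter X depressed, not parameter X elevated)
(F) mechanism M8 — rate R increasing miss; parameter X elevated match; parameter Y depressed miss; signal on channel 3 match; signal on channel 4 match; signal on channel 2 miss
(G) process P2 — rate R increasing match; parameter X elevated miss; parameter Y depressed match; signal on channel 3 miss; signal on channel 4 match; signal on channel 2 match
None of the listed candidates fits everything.

none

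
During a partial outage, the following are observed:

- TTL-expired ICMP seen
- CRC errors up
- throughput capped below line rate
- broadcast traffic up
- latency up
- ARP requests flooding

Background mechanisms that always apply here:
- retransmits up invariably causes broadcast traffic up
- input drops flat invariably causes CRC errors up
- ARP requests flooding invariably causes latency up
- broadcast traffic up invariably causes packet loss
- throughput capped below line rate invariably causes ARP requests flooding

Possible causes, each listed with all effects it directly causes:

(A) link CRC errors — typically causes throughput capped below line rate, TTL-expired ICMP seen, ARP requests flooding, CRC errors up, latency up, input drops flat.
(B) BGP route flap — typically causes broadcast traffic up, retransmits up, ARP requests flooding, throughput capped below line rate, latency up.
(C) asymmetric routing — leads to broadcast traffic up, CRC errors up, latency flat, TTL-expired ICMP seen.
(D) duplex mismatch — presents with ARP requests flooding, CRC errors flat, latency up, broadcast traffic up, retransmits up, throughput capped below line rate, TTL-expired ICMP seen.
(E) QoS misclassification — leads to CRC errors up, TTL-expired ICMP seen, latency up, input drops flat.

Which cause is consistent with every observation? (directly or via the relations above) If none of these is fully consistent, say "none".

Per-candidate check:
(A) link CRC errors — TTL-expired ICMP seen match; CRC errors up match; throughput capped below line rate match; broadcast traffic up miss; latency up match; ARP requests flooding match
(B) BGP route flap — does not account for TTL-expired ICMP seen, CRC errors up
(C) asymmetric routing — TTL-expired ICMP seen match; CRC errors up match; throughput capped below line rate miss; broadcast traffic up match; latency up miss; ARP requests flooding miss
(D) duplex mismatch — fails on CRC errors up (predicts CRC errors flat, not CRC errors up)
(E) QoS misclassification — does not account for throughput capped below line rate, broadcast traffic up, ARP requests flooding
Every candidate fails on at least one observation.

none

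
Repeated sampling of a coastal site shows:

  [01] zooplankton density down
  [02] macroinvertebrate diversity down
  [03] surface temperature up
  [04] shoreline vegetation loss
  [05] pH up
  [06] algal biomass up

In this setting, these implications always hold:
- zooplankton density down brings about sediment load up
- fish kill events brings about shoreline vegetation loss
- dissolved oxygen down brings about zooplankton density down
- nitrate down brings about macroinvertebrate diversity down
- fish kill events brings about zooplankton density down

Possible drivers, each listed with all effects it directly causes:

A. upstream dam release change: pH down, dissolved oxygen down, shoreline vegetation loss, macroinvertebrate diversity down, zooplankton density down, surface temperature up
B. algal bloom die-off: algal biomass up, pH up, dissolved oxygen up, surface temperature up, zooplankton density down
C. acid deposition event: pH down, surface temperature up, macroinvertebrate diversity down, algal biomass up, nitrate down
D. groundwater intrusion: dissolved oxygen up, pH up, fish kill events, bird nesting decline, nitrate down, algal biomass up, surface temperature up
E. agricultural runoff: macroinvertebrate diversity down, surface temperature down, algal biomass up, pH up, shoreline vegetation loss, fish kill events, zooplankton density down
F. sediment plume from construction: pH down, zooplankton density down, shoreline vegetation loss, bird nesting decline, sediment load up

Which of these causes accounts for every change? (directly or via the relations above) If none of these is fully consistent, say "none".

Testing each hypothesis:
(A) upstream dam release change — zooplankton density down yes; macroinvertebrate diversity down yes; surface temperature up yes; shoreline vegetation loss yes; pH up NO; algal biomass up NO
(B) algal bloom die-off — zooplankton density down yes; macroinvertebrate diversity down NO; surface temperature up yes; shoreline vegetation loss NO; pH up yes; algal biomass up yes
(C) acid deposition event — zooplankton density down NO; macroinvertebrate diversity down yes; surface temperature up yes; shoreline vegetation loss NO; pH up NO; algal biomass up yes
(D) groundwater intrusion — zooplankton density down yes (by fish kill events → zooplankton density down); macroinvertebrate diversity down yes (by nitrate down → macroinvertebrate diversity down); surface temperature up yes; shoreline vegetation loss yes (by fish kill events → shoreline vegetation loss); pH up yes; algal biomass up yes
(E) agricultural runoff — fails on surface temperature up (predicts surface temperature down, not surface temperature up)
(F) sediment plume from construction — zooplankton density down yes; macroinvertebrate diversity down NO; surface temperature up NO; shoreline vegetation loss yes; pH up NO; algal biomass up NO
Only (D) is consistent with every observation.

D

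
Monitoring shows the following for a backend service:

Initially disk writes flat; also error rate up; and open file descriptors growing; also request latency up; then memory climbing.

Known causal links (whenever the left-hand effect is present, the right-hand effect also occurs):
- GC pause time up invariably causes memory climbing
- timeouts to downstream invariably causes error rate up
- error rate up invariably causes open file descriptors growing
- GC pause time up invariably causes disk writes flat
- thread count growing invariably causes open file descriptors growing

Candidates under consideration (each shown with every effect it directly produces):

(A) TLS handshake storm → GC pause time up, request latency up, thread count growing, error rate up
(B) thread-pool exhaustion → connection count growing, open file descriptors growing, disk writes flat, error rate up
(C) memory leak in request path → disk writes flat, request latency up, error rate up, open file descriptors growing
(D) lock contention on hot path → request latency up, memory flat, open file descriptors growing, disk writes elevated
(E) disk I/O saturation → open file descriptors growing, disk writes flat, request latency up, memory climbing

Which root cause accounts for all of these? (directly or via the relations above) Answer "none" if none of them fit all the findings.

A

Per-candidate check:
(A) TLS handshake storm — accounts for every observation (disk writes flat by GC pause time up → disk writes flat)
(B) thread-pool exhaustion — disk writes flat yes; error rate up yes; open file descriptors growing yes; request latency up NO; memory climbing NO
(C) memory leak in request path — disk writes flat yes; error rate up yes; open file descriptors growing yes; request latency up yes; memory climbing NO
(D) lock contention on hot path — disk writes flat NO; error rate up NO; open file descriptors growing yes; request latency up yes; memory climbing NO
(E) disk I/O saturation — does not account for error rate up
(A) is the only candidate with no mismatches.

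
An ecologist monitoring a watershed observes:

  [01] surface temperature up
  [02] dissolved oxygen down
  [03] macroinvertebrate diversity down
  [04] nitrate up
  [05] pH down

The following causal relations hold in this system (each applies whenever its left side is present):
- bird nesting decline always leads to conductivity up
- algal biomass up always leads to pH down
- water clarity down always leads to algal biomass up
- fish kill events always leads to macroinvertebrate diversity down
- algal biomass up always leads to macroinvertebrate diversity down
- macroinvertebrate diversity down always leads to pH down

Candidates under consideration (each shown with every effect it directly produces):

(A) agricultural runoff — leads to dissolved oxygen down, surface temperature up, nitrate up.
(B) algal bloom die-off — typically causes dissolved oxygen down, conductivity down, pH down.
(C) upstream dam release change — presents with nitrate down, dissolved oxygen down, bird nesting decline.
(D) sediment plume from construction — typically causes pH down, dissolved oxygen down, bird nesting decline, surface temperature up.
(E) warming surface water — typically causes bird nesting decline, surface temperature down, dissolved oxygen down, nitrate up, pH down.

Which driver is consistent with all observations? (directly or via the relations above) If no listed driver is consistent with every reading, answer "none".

none

Per-candidate check:
(A) agricultural runoff — does not account for macroinvertebrate diversity down, pH down
(B) algal bloom die-off — surface temperature up miss; dissolved oxygen down match; macroinvertebrate diversity down miss; nitrate up miss; pH down match
(C) upstream dam release change — fails on surface temperature up, macroinvertebrate diversity down, nitrate up, pH down (predicts nitrate down, not nitrate up)
(D) sediment plume from construction — surface temperature up match; dissolved oxygen down match; macroinvertebrate diversity down miss; nitrate up miss; pH down match
(E) warming surface water — surface temperature up miss; dissolved oxygen down match; macroinvertebrate diversity down miss; nitrate up match; pH down match
None of the listed candidates fits everything.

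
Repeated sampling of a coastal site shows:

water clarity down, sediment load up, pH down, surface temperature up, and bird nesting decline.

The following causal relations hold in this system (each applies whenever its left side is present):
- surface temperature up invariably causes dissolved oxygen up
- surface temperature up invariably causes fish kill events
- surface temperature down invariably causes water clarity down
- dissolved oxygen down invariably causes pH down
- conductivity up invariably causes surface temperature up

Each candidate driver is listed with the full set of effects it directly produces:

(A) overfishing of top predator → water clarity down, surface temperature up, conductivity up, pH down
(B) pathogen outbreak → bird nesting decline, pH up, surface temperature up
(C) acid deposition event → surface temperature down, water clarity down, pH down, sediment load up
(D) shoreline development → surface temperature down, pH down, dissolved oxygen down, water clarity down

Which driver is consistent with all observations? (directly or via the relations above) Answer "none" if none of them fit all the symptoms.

Checking each candidate against the observations:
(A) overfishing of top predator — water clarity down ✓; sediment load up ✗; pH down ✓; surface temperature up ✓; bird nesting decline ✗
(B) pathogen outbreak — water clarity down ✗; sediment load up ✗; pH down ✗; surface temperature up ✓; bird nesting decline ✓
(C) acid deposition event — fails on surface temperature up, bird nesting decline (predicts surface temperature down, not surface temperature up)
(D) shoreline development — water clarity down ✓; sediment load up ✗; pH down ✓; surface temperature up ✗; bird nesting decline ✗
None of the listed candidates fits everything.

none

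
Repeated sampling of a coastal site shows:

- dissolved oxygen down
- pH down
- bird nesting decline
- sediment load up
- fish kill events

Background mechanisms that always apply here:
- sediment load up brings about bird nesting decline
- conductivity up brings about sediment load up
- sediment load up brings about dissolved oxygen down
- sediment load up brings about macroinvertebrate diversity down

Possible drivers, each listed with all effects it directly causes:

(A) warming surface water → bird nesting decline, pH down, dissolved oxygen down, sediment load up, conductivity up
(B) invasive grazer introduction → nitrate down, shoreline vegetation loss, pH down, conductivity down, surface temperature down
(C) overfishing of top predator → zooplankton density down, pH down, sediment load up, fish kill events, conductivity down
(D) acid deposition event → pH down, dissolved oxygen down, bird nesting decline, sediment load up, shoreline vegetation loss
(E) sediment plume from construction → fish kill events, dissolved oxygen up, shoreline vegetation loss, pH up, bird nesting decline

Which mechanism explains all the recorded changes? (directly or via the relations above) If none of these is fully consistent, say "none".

C

For each candidate, compare predicted effects to what was observed:
(A) warming surface water — does not account for fish kill events
(B) invasive grazer introduction — dissolved oxygen down -; pH down +; bird nesting decline -; sediment load up -; fish kill events -
(C) overfishing of top predator — dissolved oxygen down + (via sediment load up → dissolved oxygen down); pH down +; bird nesting decline + (via sediment load up → bird nesting decline); sediment load up +; fish kill events +
(D) acid deposition event — dissolved oxygen down +; pH down +; bird nesting decline +; sediment load up +; fish kill events -
(E) sediment plume from construction — dissolved oxygen down -; pH down -; bird nesting decline +; sediment load up -; fish kill events +
(C) is the only candidate with no mismatches.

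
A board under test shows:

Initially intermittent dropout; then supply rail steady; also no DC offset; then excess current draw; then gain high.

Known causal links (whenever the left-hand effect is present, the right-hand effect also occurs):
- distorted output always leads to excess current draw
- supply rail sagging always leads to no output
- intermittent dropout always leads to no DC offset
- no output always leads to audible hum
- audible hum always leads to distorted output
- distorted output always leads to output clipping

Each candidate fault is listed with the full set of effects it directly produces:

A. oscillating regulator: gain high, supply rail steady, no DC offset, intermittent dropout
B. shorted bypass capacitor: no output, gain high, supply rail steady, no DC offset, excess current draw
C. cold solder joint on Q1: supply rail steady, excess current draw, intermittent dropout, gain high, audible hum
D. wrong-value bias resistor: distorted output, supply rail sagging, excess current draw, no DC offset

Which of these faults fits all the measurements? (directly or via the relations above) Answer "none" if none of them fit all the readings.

C

For each candidate, compare predicted effects to what was observed:
(A) oscillating regulator — intermittent dropout yes; supply rail steady yes; no DC offset yes; excess current draw NO; gain high yes
(B) shorted bypass capacitor — intermittent dropout NO; supply rail steady yes; no DC offset yes; excess current draw yes; gain high yes
(C) cold solder joint on Q1 — accounts for every observation (no DC offset via intermittent dropout → no DC offset)
(D) wrong-value bias resistor — intermittent dropout NO; supply rail steady NO; no DC offset yes; excess current draw yes; gain high NO
Only (C) is consistent with every observation.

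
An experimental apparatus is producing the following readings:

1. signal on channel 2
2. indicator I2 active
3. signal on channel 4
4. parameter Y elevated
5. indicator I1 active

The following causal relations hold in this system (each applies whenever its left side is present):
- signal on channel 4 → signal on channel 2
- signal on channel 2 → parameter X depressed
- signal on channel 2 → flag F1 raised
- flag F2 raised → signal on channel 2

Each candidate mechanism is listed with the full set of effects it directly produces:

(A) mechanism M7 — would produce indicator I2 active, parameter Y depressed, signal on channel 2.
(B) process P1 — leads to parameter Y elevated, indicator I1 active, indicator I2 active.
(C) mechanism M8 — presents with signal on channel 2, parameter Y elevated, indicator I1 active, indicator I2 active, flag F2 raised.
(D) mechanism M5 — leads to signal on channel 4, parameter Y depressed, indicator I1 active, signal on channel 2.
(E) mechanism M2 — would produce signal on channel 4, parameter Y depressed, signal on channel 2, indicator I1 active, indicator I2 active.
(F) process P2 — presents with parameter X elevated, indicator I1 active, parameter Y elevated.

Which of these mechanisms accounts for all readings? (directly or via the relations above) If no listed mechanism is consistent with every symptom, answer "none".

none

For each candidate, compare predicted effects to what was observed:
(A) mechanism M7 — fails on signal on channel 4, parameter Y elevated, indicator I1 active (predicts parameter Y depressed, not parameter Y elevated)
(B) process P1 — does not account for signal on channel 2, signal on channel 4
(C) mechanism M8 — does not account for signal on channel 4
(D) mechanism M5 — signal on channel 2 ✓; indicator I2 active ✗; signal on channel 4 ✓; parameter Y elevated ✗; indicator I1 active ✓
(E) mechanism M2 — signal on channel 2 ✓; indicator I2 active ✓; signal on channel 4 ✓; parameter Y elevated ✗; indicator I1 active ✓
(F) process P2 — signal on channel 2 ✗; indicator I2 active ✗; signal on channel 4 ✗; parameter Y elevated ✓; indicator I1 active ✓
No candidate is consistent with all observations.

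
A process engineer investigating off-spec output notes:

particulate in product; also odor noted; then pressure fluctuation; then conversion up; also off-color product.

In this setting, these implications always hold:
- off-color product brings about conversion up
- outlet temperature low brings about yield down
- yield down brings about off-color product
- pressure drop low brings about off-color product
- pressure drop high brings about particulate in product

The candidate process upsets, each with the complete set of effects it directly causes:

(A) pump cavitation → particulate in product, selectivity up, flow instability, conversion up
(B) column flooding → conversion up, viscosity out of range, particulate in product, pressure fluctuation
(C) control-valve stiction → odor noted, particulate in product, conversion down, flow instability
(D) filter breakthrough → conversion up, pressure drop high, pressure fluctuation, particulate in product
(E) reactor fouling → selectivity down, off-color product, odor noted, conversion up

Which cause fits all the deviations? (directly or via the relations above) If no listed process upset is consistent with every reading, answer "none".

Checking each candidate against the observations:
(A) pump cavitation — particulate in product +; odor noted -; pressure fluctuation -; conversion up +; off-color product -
(B) column flooding — particulate in product +; odor noted -; pressure fluctuation +; conversion up +; off-color product -
(C) control-valve stiction — fails on pressure fluctuation, conversion up, off-color product (predicts conversion down, not conversion up)
(D) filter breakthrough — does not account for odor noted, off-color product
(E) reactor fouling — does not account for particulate in product, pressure fluctuation
No candidate is consistent with all observations.

none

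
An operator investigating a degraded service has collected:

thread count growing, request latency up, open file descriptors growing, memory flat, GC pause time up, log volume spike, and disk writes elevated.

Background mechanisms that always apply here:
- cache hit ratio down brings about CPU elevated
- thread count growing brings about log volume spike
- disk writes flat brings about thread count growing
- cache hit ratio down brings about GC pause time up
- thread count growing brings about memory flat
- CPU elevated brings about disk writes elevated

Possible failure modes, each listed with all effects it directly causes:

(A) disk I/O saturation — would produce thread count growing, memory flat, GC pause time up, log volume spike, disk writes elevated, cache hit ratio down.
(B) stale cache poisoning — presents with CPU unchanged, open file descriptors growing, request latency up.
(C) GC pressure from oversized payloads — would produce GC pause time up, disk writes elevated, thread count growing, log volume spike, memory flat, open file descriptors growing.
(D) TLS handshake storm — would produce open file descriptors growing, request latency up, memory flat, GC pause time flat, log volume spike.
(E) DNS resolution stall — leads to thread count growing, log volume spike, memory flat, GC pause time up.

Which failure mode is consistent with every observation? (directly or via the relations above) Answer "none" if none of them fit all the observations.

For each candidate, compare predicted effects to what was observed:
(A) disk I/O saturation — thread count growing yes; request latency up NO; open file descriptors growing NO; memory flat yes; GC pause time up yes; log volume spike yes; disk writes elevated yes
(B) stale cache poisoning — thread count growing NO; request latency up yes; open file descriptors growing yes; memory flat NO; GC pause time up NO; log volume spike NO; disk writes elevated NO
(C) GC pressure from oversized payloads — thread count growing yes; request latency up NO; open file descriptors growing yes; memory flat yes; GC pause time up yes; log volume spike yes; disk writes elevated yes
(D) TLS handshake storm — fails on thread count growing, GC pause time up, disk writes elevated (predicts GC pause time flat, not GC pause time up)
(E) DNS resolution stall — thread count growing yes; request latency up NO; open file descriptors growing NO; memory flat yes; GC pause time up yes; log volume spike yes; disk writes elevated NO
No candidate is consistent with all observations.

none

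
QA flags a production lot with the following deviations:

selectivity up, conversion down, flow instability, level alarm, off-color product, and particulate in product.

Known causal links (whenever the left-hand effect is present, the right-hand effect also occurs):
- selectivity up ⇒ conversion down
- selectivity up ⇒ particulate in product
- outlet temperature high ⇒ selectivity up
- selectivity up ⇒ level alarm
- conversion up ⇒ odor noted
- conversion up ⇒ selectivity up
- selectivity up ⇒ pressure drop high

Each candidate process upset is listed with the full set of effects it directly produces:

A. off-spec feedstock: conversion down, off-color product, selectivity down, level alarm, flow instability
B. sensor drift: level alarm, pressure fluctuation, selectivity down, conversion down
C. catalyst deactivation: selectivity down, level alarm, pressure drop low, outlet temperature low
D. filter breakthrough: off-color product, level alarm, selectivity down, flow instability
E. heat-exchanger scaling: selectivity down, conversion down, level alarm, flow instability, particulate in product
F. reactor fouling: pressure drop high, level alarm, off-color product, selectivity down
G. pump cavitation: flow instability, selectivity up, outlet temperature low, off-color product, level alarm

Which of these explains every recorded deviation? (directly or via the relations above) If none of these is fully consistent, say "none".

G

Checking each candidate against the observations:
(A) off-spec feedstock — fails on selectivity up, particulate in product (predicts selectivity down, not selectivity up)
(B) sensor drift — fails on selectivity up, flow instability, off-color product, particulate in product (predicts selectivity down, not selectivity up)
(C) catalyst deactivation — selectivity up ✗; conversion down ✗; flow instability ✗; level alarm ✓; off-color product ✗; particulate in product ✗
(D) filter breakthrough — selectivity up ✗; conversion down ✗; flow instability ✓; level alarm ✓; off-color product ✓; particulate in product ✗
(E) heat-exchanger scaling — selectivity up ✗; conversion down ✓; flow instability ✓; level alarm ✓; off-color product ✗; particulate in product ✓
(F) reactor fouling — fails on selectivity up, conversion down, flow instability, particulate in product (predicts selectivity down, not selectivity up)
(G) pump cavitation — selectivity up ✓; conversion down ✓ (by selectivity up → conversion down); flow instability ✓; level alarm ✓; off-color product ✓; particulate in product ✓ (by selectivity up → particulate in product)
(G) alone accounts for all the evidence.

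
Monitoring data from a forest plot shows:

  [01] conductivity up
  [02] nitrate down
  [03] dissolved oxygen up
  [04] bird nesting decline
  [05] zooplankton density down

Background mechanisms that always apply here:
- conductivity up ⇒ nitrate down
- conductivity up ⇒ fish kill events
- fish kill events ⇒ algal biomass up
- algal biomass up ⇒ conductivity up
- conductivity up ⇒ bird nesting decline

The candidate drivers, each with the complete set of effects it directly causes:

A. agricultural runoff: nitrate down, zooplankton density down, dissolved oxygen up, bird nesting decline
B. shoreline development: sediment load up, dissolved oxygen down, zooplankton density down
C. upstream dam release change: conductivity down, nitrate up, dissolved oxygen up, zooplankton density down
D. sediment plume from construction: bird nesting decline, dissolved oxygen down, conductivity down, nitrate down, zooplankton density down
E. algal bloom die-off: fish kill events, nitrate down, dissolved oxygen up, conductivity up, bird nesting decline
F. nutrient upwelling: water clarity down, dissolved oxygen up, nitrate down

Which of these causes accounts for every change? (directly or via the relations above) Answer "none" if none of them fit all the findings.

none

Testing each hypothesis:
(A) agricultural runoff — conductivity up -; nitrate down +; dissolved oxygen up +; bird nesting decline +; zooplankton density down +
(B) shoreline development — conductivity up -; nitrate down -; dissolved oxygen up -; bird nesting decline -; zooplankton density down +
(C) upstream dam release change — fails on conductivity up, nitrate down, bird nesting decline (predicts conductivity down, not conductivity up; predicts nitrate up, not nitrate down)
(D) sediment plume from construction — conductivity up -; nitrate down +; dissolved oxygen up -; bird nesting decline +; zooplankton density down +
(E) algal bloom die-off — conductivity up +; nitrate down +; dissolved oxygen up +; bird nesting decline +; zooplankton density down -
(F) nutrient upwelling — conductivity up -; nitrate down +; dissolved oxygen up +; bird nesting decline -; zooplankton density down -
No candidate is consistent with all observations.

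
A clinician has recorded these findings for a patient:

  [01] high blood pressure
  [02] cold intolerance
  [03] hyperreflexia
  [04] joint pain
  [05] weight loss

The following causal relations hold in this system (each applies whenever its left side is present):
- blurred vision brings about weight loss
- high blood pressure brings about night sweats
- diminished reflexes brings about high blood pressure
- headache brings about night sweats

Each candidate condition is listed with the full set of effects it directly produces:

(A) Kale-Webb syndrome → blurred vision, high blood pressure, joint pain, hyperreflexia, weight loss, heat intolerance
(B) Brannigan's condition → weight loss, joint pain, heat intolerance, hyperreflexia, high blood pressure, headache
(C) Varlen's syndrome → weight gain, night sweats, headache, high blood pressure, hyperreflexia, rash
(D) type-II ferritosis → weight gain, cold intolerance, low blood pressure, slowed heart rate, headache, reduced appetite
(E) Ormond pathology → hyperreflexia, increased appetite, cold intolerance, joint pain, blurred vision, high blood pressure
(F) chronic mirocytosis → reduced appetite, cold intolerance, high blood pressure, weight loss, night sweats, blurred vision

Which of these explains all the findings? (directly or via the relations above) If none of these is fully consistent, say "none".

Testing each hypothesis:
(A) Kale-Webb syndrome — high blood pressure +; cold intolerance -; hyperreflexia +; joint pain +; weight loss +
(B) Brannigan's condition — high blood pressure +; cold intolerance -; hyperreflexia +; joint pain +; weight loss +
(C) Varlen's syndrome — high blood pressure +; cold intolerance -; hyperreflexia +; joint pain -; weight loss -
(D) type-II ferritosis — fails on high blood pressure, hyperreflexia, joint pain, weight loss (predicts low blood pressure, not high blood pressure; predicts weight gain, not weight loss)
(E) Ormond pathology — accounts for every observation (weight loss through blurred vision → weight loss)
(F) chronic mirocytosis — high blood pressure +; cold intolerance +; hyperreflexia -; joint pain -; weight loss +
Only (E) is consistent with every observation.

E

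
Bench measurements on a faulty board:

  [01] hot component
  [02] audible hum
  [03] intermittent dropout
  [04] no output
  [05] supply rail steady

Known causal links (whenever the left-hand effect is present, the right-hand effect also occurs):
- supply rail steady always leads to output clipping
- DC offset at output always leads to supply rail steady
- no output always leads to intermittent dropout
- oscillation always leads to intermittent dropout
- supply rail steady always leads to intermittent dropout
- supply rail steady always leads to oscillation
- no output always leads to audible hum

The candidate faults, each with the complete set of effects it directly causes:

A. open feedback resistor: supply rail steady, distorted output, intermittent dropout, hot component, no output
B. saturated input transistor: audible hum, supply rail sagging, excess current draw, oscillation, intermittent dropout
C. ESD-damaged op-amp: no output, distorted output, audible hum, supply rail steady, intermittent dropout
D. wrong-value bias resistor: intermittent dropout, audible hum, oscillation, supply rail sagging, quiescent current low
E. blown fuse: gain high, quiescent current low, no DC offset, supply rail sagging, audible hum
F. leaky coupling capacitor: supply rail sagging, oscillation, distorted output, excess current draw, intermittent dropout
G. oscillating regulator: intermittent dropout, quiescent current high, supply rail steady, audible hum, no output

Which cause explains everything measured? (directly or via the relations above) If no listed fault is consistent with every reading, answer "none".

A

Testing each hypothesis:
(A) open feedback resistor — accounts for every observation (audible hum through no output → audible hum)
(B) saturated input transistor — fails on hot component, no output, supply rail steady (predicts supply rail sagging, not supply rail steady)
(C) ESD-damaged op-amp — does not account for hot component
(D) wrong-value bias resistor — fails on hot component, no output, supply rail steady (predicts supply rail sagging, not supply rail steady)
(E) blown fuse — hot component miss; audible hum match; intermittent dropout miss; no output miss; supply rail steady miss
(F) leaky coupling capacitor — hot component miss; audible hum miss; intermittent dropout match; no output miss; supply rail steady miss
(G) oscillating regulator — hot component miss; audible hum match; intermittent dropout match; no output match; supply rail steady match
(A) alone accounts for all the evidence.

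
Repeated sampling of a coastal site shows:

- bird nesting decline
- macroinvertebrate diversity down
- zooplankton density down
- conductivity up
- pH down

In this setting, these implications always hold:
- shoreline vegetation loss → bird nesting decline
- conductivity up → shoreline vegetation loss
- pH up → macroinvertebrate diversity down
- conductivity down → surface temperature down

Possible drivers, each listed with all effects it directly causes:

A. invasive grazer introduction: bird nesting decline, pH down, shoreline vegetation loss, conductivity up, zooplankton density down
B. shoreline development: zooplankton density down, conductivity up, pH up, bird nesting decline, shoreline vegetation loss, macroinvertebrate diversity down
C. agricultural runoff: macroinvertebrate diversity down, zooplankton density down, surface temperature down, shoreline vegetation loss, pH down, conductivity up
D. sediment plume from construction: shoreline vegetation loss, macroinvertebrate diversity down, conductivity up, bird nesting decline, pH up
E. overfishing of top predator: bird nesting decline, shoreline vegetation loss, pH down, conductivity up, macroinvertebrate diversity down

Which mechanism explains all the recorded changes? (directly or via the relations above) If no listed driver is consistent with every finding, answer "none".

C

Per-candidate check:
(A) invasive grazer introduction — does not account for macroinvertebrate diversity down
(B) shoreline development — bird nesting decline match; macroinvertebrate diversity down match; zooplankton density down match; conductivity up match; pH down miss
(C) agricultural runoff — accounts for every observation (bird nesting decline through shoreline vegetation loss → bird nesting decline)
(D) sediment plume from construction — bird nesting decline match; macroinvertebrate diversity down match; zooplankton density down miss; conductivity up match; pH down miss
(E) overfishing of top predator — does not account for zooplankton density down
Only (C) is consistent with every observation.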